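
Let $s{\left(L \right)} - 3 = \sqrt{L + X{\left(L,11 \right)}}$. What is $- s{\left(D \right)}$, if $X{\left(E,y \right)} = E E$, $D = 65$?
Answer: $-3 - \sqrt{4290} \approx -68.498$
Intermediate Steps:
$X{\left(E,y \right)} = E^{2}$
$s{\left(L \right)} = 3 + \sqrt{L + L^{2}}$
$- s{\left(D \right)} = - (3 + \sqrt{65 \left(1 + 65\right)}) = - (3 + \sqrt{65 \cdot 66}) = - (3 + \sqrt{4290}) = -3 - \sqrt{4290}$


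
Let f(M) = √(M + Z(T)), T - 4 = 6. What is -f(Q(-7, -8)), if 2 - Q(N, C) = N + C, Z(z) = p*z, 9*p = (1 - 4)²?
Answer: -3*√3 ≈ -5.1962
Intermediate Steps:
T = 10 (T = 4 + 6 = 10)
p = 1 (p = (1 - 4)²/9 = (⅑)*(-3)² = (⅑)*9 = 1)
Z(z) = z (Z(z) = 1*z = z)
Q(N, C) = 2 - C - N (Q(N, C) = 2 - (N + C) = 2 - (C + N) = 2 + (-C - N) = 2 - C - N)
f(M) = √(10 + M) (f(M) = √(M + 10) = √(10 + M))
-f(Q(-7, -8)) = -√(10 + (2 - 1*(-8) - 1*(-7))) = -√(10 + (2 + 8 + 7)) = -√(10 + 17) = -√27 = -3*√3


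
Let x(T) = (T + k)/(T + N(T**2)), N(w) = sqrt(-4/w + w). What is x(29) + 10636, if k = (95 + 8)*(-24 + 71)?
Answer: 59408487/2 - 70615*sqrt(707277)/2 ≈ 10720.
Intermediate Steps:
N(w) = sqrt(w - 4/w)
k = 4841 (k = 103*47 = 4841)
x(T) = (4841 + T)/(T + sqrt(T**2 - 4/T**2)) (x(T) = (T + 4841)/(T + sqrt(T**2 - 4/T**2)) = (4841 + T)/(T + sqrt(T**2 - 4/T**2)))
x(29) + 10636 = (4841 + 29)/(29 + sqrt((-4 + 29**4)/29**2)) + 10636 = 4870/(29 + sqrt((-4 + 707281)/841)) + 10636 = 4870/(29 + sqrt((1/841)*707277)) + 10636 = 4870/(29 + sqrt(707277/841)) + 10636 = 4870/(29 + sqrt(707277)/29) + 10636 = 10636 + 4870/(29 + sqrt(707277)/29)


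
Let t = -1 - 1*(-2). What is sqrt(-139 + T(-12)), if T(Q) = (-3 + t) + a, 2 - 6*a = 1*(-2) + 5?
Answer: 11*I*sqrt(42)/6 ≈ 11.881*I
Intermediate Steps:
t = 1 (t = -1 + 2 = 1)
a = -1/6 (a = 1/3 - (1*(-2) + 5)/6 = 1/3 - (-2 + 5)/6 = 1/3 - 1/6*3 = 1/3 - 1/2 = -1/6 ≈ -0.16667)
T(Q) = -13/6 (T(Q) = (-3 + 1) - 1/6 = -2 - 1/6 = -13/6)
sqrt(-139 + T(-12)) = sqrt(-139 - 13/6) = sqrt(-847/6) = 11*I*sqrt(42)/6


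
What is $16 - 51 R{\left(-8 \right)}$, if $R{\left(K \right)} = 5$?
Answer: $-239$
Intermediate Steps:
$16 - 51 R{\left(-8 \right)} = 16 - 255 = -239$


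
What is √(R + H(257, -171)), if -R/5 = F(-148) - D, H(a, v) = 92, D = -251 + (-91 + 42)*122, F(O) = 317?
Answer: I*√32638 ≈ 180.66*I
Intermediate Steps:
D = -6229 (D = -251 - 49*122 = -251 - 5978 = -6229)
R = -32730 (R = -5*(317 - 1*(-6229)) = -5*(317 + 6229) = -5*6546 = -32730)
√(R + H(257, -171)) = √(-32730 + 92) = √(-32638) = I*√32638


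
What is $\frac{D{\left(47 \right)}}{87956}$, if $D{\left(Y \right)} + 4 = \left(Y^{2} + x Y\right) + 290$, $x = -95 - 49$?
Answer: $- \frac{4273}{87956} \approx -0.048581$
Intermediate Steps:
$x = -144$ ($x = -95 - 49 = -144$)
$D{\left(Y \right)} = 286 + Y^{2} - 144 Y$ ($D{\left(Y \right)} = -4 + \left(\left(Y^{2} - 144 Y\right) + 290\right) = -4 + \left(290 + Y^{2} - 144 Y\right) = 286 + Y^{2} - 144 Y$)
$\frac{D{\left(47 \right)}}{87956} = \frac{286 + 47^{2} - 6768}{87956} = \left(286 + 2209 - 6768\right) \frac{1}{87956} = \left(-4273\right) \frac{1}{87956} = - \frac{4273}{87956}$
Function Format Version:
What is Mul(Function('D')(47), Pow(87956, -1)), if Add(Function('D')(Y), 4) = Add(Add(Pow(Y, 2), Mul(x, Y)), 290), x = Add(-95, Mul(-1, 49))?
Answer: Rational(-4273, 87956) ≈ -0.048581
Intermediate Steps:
x = -144 (x = Add(-95, -49) = -144)
Function('D')(Y) = Add(286, Pow(Y, 2), Mul(-144, Y)) (Function('D')(Y) = Add(-4, Add(Add(Pow(Y, 2), Mul(-144, Y)), 290)) = Add(-4, Add(290, Pow(Y, 2), Mul(-144, Y))) = Add(286, Pow(Y, 2), Mul(-144, Y)))
Mul(Function('D')(47), Pow(87956, -1)) = Mul(Add(286, Pow(47, 2), Mul(-144, 47)), Pow(87956, -1)) = Mul(Add(286, 2209, -6768), Rational(1, 87956)) = Mul(-4273, Rational(1, 87956)) = Rational(-4273, 87956)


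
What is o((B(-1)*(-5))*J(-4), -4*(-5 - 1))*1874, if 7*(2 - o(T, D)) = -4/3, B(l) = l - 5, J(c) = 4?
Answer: 86204/21 ≈ 4105.0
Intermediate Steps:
B(l) = -5 + l
o(T, D) = 46/21 (o(T, D) = 2 - (-4)/(7*3) = 2 - ⅐*(-4/3) = 2 + 4/21 = 46/21)
o((B(-1)*(-5))*J(-4), -4*(-5 - 1))*1874 = (46/21)*1874 = 86204/21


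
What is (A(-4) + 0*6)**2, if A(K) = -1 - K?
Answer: 9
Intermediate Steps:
(A(-4) + 0*6)**2 = ((-1 - 1*(-4)) + 0*6)**2 = ((-1 + 4) + 0)**2 = (3 + 0)**2 = 3**2 = 9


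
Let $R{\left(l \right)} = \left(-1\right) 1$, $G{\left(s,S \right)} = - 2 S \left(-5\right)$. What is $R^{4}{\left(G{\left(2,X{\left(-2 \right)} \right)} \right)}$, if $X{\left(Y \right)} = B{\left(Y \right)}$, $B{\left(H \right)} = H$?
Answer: $1$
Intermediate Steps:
$X{\left(Y \right)} = Y$
$G{\left(s,S \right)} = 10 S$
$R{\left(l \right)} = -1$
$R^{4}{\left(G{\left(2,X{\left(-2 \right)} \right)} \right)} = \left(-1\right)^{4} = 1$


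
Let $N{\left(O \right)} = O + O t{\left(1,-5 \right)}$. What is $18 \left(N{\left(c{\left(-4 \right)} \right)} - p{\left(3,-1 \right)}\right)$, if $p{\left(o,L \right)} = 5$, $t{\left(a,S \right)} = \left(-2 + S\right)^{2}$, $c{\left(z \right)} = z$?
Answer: $-3690$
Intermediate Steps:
$N{\left(O \right)} = 50 O$ ($N{\left(O \right)} = O + O \left(-2 - 5\right)^{2} = O + O \left(-7\right)^{2} = O + O 49 = O + 49 O = 50 O$)
$18 \left(N{\left(c{\left(-4 \right)} \right)} - p{\left(3,-1 \right)}\right) = 18 \left(50 \left(-4\right) - 5\right) = 18 \left(-200 - 5\right) = 18 \left(-205\right) = -3690$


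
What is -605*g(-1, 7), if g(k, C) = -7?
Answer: 4235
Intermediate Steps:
-605*g(-1, 7) = -605*(-7) = 4235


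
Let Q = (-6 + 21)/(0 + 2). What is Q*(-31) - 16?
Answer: -497/2 ≈ -248.50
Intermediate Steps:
Q = 15/2 ≈ 7.5000
Q*(-31) - 16 = (15/2)*(-31) - 16 = -465/2 - 16 = -497/2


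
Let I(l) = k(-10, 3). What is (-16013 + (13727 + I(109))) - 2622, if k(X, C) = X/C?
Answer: -14734/3 ≈ -4911.3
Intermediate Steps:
I(l) = -10/3
(-16013 + (13727 + I(109))) - 2622 = (-16013 + (13727 - 10/3)) - 2622 = (-16013 + 41171/3) - 2622 = -6868/3 - 2622 = -14734/3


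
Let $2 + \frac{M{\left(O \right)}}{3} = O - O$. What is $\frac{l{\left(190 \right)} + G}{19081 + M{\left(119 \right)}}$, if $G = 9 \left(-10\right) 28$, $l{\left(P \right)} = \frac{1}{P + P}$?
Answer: $- \frac{957599}{7248500} \approx -0.13211$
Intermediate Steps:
$l{\left(P \right)} = \frac{1}{2 P}$
$M{\left(O \right)} = -6$ ($M{\left(O \right)} = -6 + 3 \left(O - O\right) = -6 + 3 \cdot 0 = -6 + 0 = -6$)
$G = -2520$ ($G = \left(-90\right) 28 = -2520$)
$\frac{l{\left(190 \right)} + G}{19081 + M{\left(119 \right)}} = \frac{\frac{1}{2 \cdot 190} - 2520}{19081 - 6} = \frac{\frac{1}{2} \cdot \frac{1}{190} - 2520}{19075} = \left(\frac{1}{380} - 2520\right) \frac{1}{19075} = \left(- \frac{957599}{380}\right) \frac{1}{19075} = - \frac{957599}{7248500}$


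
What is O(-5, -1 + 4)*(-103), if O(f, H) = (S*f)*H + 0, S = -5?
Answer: -7725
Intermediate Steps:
O(f, H) = -5*H*f (O(f, H) = (-5*f)*H + 0 = -5*H*f + 0 = -5*H*f)
O(-5, -1 + 4)*(-103) = -5*(-1 + 4)*(-5)*(-103) = -5*3*(-5)*(-103) = 75*(-103) = -7725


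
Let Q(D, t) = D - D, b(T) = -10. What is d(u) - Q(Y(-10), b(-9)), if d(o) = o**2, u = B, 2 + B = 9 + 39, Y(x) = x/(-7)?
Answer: 2116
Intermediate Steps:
Y(x) = -x/7 (Y(x) = x*(-1/7) = -x/7)
Q(D, t) = 0
B = 46 (B = -2 + (9 + 39) = -2 + 48 = 46)
u = 46
d(u) - Q(Y(-10), b(-9)) = 46**2 - 1*0 = 2116 + 0 = 2116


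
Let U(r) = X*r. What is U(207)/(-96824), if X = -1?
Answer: 207/96824 ≈ 0.0021379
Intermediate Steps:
U(r) = -r
U(207)/(-96824) = -1*207/(-96824) = -207*(-1/96824) = 207/96824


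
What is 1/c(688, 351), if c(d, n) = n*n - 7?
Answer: 1/123194 ≈ 8.1173e-6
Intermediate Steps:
c(d, n) = -7 + n² (c(d, n) = n² - 7 = -7 + n²)
1/c(688, 351) = 1/(-7 + 351²) = 1/(-7 + 123201) = 1/123194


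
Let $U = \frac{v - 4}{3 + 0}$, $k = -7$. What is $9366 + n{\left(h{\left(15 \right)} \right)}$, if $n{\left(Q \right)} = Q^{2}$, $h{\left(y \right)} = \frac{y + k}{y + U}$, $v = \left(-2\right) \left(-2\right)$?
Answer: $\frac{2107414}{225} \approx 9366.3$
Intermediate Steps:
$v = 4$
$U = 0$ ($U = \frac{4 - 4}{3 + 0} = \frac{0}{3} = 0 \cdot \frac{1}{3} = 0$)
$h{\left(y \right)} = \frac{-7 + y}{y}$ ($h{\left(y \right)} = \frac{y - 7}{y + 0} = \frac{-7 + y}{y}$)
$9366 + n{\left(h{\left(15 \right)} \right)} = 9366 + \left(\frac{-7 + 15}{15}\right)^{2} = 9366 + \left(\frac{1}{15} \cdot 8\right)^{2} = 9366 + \left(\frac{8}{15}\right)^{2} = 9366 + \frac{64}{225} = \frac{2107414}{225}$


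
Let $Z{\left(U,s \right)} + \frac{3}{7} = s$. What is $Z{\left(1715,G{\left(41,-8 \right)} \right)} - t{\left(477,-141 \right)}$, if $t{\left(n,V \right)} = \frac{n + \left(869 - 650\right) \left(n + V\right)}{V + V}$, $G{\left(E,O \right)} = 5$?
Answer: $\frac{175817}{658} \approx 267.2$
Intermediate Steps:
$Z{\left(U,s \right)} = - \frac{3}{7} + s$
$t{\left(n,V \right)} = \frac{219 V + 220 n}{2 V}$ ($t{\left(n,V \right)} = \frac{n + 219 \left(V + n\right)}{2 V} = \left(n + \left(219 V + 219 n\right)\right) \frac{1}{2 V} = \left(219 V + 220 n\right) \frac{1}{2 V} = \frac{219 V + 220 n}{2 V}$)
$Z{\left(1715,G{\left(41,-8 \right)} \right)} - t{\left(477,-141 \right)} = \left(- \frac{3}{7} + 5\right) - \left(\frac{219}{2} + 110 \cdot 477 \frac{1}{-141}\right) = \frac{32}{7} - \left(\frac{219}{2} + 110 \cdot 477 \left(- \frac{1}{141}\right)\right) = \frac{32}{7} - \left(\frac{219}{2} - \frac{17490}{47}\right) = \frac{32}{7} - - \frac{24687}{94} = \frac{32}{7} + \frac{24687}{94} = \frac{175817}{658}$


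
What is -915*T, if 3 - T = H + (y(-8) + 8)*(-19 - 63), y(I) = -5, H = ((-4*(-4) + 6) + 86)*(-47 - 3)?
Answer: -5168835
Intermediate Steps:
H = -5400 (H = ((16 + 6) + 86)*(-50) = (22 + 86)*(-50) = 108*(-50) = -5400)
T = 5649 (T = 3 - (-5400 + (-5 + 8)*(-19 - 63)) = 3 - (-5400 + 3*(-82)) = 3 - (-5400 - 246) = 3 - 1*(-5646) = 3 + 5646 = 5649)
-915*T = -915*5649 = -5168835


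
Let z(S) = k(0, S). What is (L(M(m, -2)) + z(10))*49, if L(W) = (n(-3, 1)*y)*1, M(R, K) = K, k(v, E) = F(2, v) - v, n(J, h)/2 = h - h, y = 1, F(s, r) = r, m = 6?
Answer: 0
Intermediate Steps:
n(J, h) = 0 (n(J, h) = 2*(h - h) = 2*0 = 0)
k(v, E) = 0 (k(v, E) = v - v = 0)
z(S) = 0
L(W) = 0 (L(W) = (0*1)*1 = 0*1 = 0)
(L(M(m, -2)) + z(10))*49 = (0 + 0)*49 = 0*49 = 0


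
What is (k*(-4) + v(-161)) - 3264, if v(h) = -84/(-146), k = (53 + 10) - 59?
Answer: -239398/73 ≈ -3279.4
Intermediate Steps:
k = 4 (k = 63 - 59 = 4)
v(h) = 42/73 (v(h) = -84*(-1/146) = 42/73)
(k*(-4) + v(-161)) - 3264 = (4*(-4) + 42/73) - 3264 = (-16 + 42/73) - 3264 = -1126/73 - 3264 = -239398/73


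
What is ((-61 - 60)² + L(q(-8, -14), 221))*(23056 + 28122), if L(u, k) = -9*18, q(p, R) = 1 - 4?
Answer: 741006262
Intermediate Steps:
q(p, R) = -3
L(u, k) = -162
((-61 - 60)² + L(q(-8, -14), 221))*(23056 + 28122) = ((-61 - 60)² - 162)*(23056 + 28122) = ((-121)² - 162)*51178 = (14641 - 162)*51178 = 14479*51178 = 741006262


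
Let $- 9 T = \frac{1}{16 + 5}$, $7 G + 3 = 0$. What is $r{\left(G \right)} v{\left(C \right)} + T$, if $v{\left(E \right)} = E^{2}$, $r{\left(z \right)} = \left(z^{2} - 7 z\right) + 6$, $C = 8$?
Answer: $\frac{777593}{1323} \approx 587.75$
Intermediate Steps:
$G = - \frac{3}{7}$ ($G = - \frac{3}{7} + \frac{1}{7} \cdot 0 = - \frac{3}{7} + 0 = - \frac{3}{7} \approx -0.42857$)
$r{\left(z \right)} = 6 + z^{2} - 7 z$
$T = - \frac{1}{189}$ ($T = - \frac{1}{9 \left(16 + 5\right)} = - \frac{1}{9 \cdot 21} = \left(- \frac{1}{9}\right) \frac{1}{21} = - \frac{1}{189} \approx -0.005291$)
$r{\left(G \right)} v{\left(C \right)} + T = \left(6 + \left(- \frac{3}{7}\right)^{2} - -3\right) 8^{2} - \frac{1}{189} = \left(6 + \frac{9}{49} + 3\right) 64 - \frac{1}{189} = \frac{450}{49} \cdot 64 - \frac{1}{189} = \frac{28800}{49} - \frac{1}{189} = \frac{777593}{1323}$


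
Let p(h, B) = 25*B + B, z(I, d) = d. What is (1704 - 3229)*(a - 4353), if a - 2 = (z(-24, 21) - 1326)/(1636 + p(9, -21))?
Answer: 1446887975/218 ≈ 6.6371e+6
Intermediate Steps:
p(h, B) = 26*B
a = 175/218 (a = 2 + (21 - 1326)/(1636 + 26*(-21)) = 2 - 1305/(1636 - 546) = 2 - 1305/1090 = 2 - 1305*1/1090 = 2 - 261/218 = 175/218 ≈ 0.80275)
(1704 - 3229)*(a - 4353) = (1704 - 3229)*(175/218 - 4353) = -1525*(-948779/218) = 1446887975/218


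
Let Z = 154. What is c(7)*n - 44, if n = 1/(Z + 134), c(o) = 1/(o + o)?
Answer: -177407/4032 ≈ -44.000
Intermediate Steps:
c(o) = 1/(2*o)
n = 1/288 (n = 1/(154 + 134) = 1/288 ≈ 0.0034722)
c(7)*n - 44 = ((½)/7)*(1/288) - 44 = ((½)*(⅐))*(1/288) - 44 = (1/14)*(1/288) - 44 = 1/4032 - 44 = -177407/4032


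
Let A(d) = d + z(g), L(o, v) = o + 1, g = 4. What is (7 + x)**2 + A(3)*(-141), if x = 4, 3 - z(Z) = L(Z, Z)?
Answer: -20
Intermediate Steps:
L(o, v) = 1 + o
z(Z) = 2 - Z (z(Z) = 3 - (1 + Z) = 3 + (-1 - Z) = 2 - Z)
A(d) = -2 + d (A(d) = d + (2 - 1*4) = d + (2 - 4) = d - 2 = -2 + d)
(7 + x)**2 + A(3)*(-141) = (7 + 4)**2 + (-2 + 3)*(-141) = 11**2 + 1*(-141) = 121 - 141 = -20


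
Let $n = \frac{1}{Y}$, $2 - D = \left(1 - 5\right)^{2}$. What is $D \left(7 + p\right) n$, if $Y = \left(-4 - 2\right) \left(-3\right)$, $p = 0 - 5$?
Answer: $- \frac{14}{9} \approx -1.5556$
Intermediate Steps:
$p = -5$ ($p = 0 - 5 = -5$)
$Y = 18$ ($Y = \left(-6\right) \left(-3\right) = 18$)
$D = -14$ ($D = 2 - \left(1 - 5\right)^{2} = 2 - \left(-4\right)^{2} = 2 - 16 = -14$)
$n = \frac{1}{18} \approx 0.055556$
$D \left(7 + p\right) n = - 14 \left(7 - 5\right) \frac{1}{18} = \left(-14\right) 2 \cdot \frac{1}{18} = \left(-28\right) \frac{1}{18} = - \frac{14}{9}$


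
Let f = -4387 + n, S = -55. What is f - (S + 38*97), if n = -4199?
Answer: -12217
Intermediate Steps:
f = -8586 (f = -4387 - 4199 = -8586)
f - (S + 38*97) = -8586 - (-55 + 38*97) = -8586 - (-55 + 3686) = -8586 - 1*3631 = -8586 - 3631 = -12217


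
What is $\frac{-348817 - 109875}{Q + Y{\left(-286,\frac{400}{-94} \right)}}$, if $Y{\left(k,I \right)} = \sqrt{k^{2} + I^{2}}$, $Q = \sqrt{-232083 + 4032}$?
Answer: $- \frac{21558524}{2 \sqrt{45181841} + 141 i \sqrt{25339}} \approx -423.41 + 706.91 i$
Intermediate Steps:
$Q = 3 i \sqrt{25339}$ ($Q = \sqrt{-228051} = 3 i \sqrt{25339} \approx 477.55 i$)
$Y{\left(k,I \right)} = \sqrt{I^{2} + k^{2}}$
$\frac{-348817 - 109875}{Q + Y{\left(-286,\frac{400}{-94} \right)}} = \frac{-348817 - 109875}{3 i \sqrt{25339} + \sqrt{\left(\frac{400}{-94}\right)^{2} + \left(-286\right)^{2}}} = - \frac{458692}{3 i \sqrt{25339} + \sqrt{\left(400 \left(- \frac{1}{94}\right)\right)^{2} + 81796}} = - \frac{458692}{3 i \sqrt{25339} + \sqrt{\left(- \frac{200}{47}\right)^{2} + 81796}} = - \frac{458692}{3 i \sqrt{25339} + \sqrt{\frac{40000}{2209} + 81796}} = - \frac{458692}{3 i \sqrt{25339} + \sqrt{\frac{180727364}{2209}}} = - \frac{458692}{3 i \sqrt{25339} + \frac{2 \sqrt{45181841}}{47}} = - \frac{458692}{\frac{2 \sqrt{45181841}}{47} + 3 i \sqrt{25339}}$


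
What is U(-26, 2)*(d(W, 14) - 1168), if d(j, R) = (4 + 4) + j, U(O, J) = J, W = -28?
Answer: -2376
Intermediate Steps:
d(j, R) = 8 + j
U(-26, 2)*(d(W, 14) - 1168) = 2*((8 - 28) - 1168) = 2*(-20 - 1168) = 2*(-1188) = -2376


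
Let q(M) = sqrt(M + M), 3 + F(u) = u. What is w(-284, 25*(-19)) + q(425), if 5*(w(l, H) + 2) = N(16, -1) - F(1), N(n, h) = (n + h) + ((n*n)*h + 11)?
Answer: -238/5 + 5*sqrt(34) ≈ -18.445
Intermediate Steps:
F(u) = -3 + u
N(n, h) = 11 + h + n + h*n**2 (N(n, h) = (h + n) + (n**2*h + 11) = (h + n) + (h*n**2 + 11) = (h + n) + (11 + h*n**2) = 11 + h + n + h*n**2)
w(l, H) = -238/5 (w(l, H) = -2 + ((11 - 1 + 16 - 1*16**2) - (-3 + 1))/5 = -2 + ((11 - 1 + 16 - 1*256) - 1*(-2))/5 = -2 + ((11 - 1 + 16 - 256) + 2)/5 = -2 + (-230 + 2)/5 = -2 + (1/5)*(-228) = -2 - 228/5 = -238/5)
q(M) = sqrt(2)*sqrt(M) (q(M) = sqrt(2*M) = sqrt(2)*sqrt(M))
w(-284, 25*(-19)) + q(425) = -238/5 + sqrt(2)*sqrt(425) = -238/5 + sqrt(2)*(5*sqrt(17)) = -238/5 + 5*sqrt(34)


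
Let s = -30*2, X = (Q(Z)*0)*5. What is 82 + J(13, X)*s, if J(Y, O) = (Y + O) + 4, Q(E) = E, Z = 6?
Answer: -938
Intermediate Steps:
X = 0 (X = (6*0)*5 = 0*5 = 0)
J(Y, O) = 4 + O + Y (J(Y, O) = (O + Y) + 4 = 4 + O + Y)
s = -60
82 + J(13, X)*s = 82 + (4 + 0 + 13)*(-60) = 82 + 17*(-60) = 82 - 1020 = -938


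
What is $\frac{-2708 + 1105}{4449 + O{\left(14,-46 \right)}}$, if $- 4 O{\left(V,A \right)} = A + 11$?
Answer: $- \frac{6412}{17831} \approx -0.3596$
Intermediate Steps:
$O{\left(V,A \right)} = - \frac{11}{4} - \frac{A}{4}$ ($O{\left(V,A \right)} = - \frac{A + 11}{4} = - \frac{11 + A}{4} = - \frac{11}{4} - \frac{A}{4}$)
$\frac{-2708 + 1105}{4449 + O{\left(14,-46 \right)}} = \frac{-2708 + 1105}{4449 - - \frac{35}{4}} = - \frac{1603}{4449 + \left(- \frac{11}{4} + \frac{23}{2}\right)} = - \frac{1603}{4449 + \frac{35}{4}} = - \frac{1603}{\frac{17831}{4}} = \left(-1603\right) \frac{4}{17831} = - \frac{6412}{17831}$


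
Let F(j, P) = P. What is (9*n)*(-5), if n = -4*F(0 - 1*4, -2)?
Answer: -360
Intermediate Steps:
n = 8 (n = -4*(-2) = 8)
(9*n)*(-5) = (9*8)*(-5) = 72*(-5) = -360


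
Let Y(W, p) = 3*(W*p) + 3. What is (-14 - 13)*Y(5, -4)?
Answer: 1539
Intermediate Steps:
Y(W, p) = 3 + 3*W*p (Y(W, p) = 3*W*p + 3 = 3 + 3*W*p)
(-14 - 13)*Y(5, -4) = (-14 - 13)*(3 + 3*5*(-4)) = -27*(3 - 60) = -27*(-57) = 1539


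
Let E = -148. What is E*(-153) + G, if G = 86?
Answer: 22730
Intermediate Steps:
E*(-153) + G = -148*(-153) + 86 = 22644 + 86 = 22730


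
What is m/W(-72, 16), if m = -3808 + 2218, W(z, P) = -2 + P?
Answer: -795/7 ≈ -113.57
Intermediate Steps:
m = -1590
m/W(-72, 16) = -1590/(-2 + 16) = -1590/14 = -1590*1/14 = -795/7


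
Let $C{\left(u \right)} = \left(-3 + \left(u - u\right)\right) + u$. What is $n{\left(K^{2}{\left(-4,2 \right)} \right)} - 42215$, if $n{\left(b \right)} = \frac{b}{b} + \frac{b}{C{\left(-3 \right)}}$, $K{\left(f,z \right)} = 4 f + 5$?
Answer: $- \frac{253405}{6} \approx -42234.0$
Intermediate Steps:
$C{\left(u \right)} = -3 + u$ ($C{\left(u \right)} = \left(-3 + 0\right) + u = -3 + u$)
$K{\left(f,z \right)} = 5 + 4 f$
$n{\left(b \right)} = 1 - \frac{b}{6}$ ($n{\left(b \right)} = \frac{b}{b} + \frac{b}{-3 - 3} = 1 + \frac{b}{-6} = 1 + b \left(- \frac{1}{6}\right) = 1 - \frac{b}{6}$)
$n{\left(K^{2}{\left(-4,2 \right)} \right)} - 42215 = \left(1 - \frac{\left(5 + 4 \left(-4\right)\right)^{2}}{6}\right) - 42215 = \left(1 - \frac{\left(5 - 16\right)^{2}}{6}\right) - 42215 = \left(1 - \frac{\left(-11\right)^{2}}{6}\right) - 42215 = \left(1 - \frac{121}{6}\right) - 42215 = - \frac{115}{6} - 42215 = - \frac{253405}{6}$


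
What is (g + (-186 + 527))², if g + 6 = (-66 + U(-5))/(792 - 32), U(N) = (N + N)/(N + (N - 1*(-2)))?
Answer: 1036611095881/9241600 ≈ 1.1217e+5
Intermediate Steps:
U(N) = 2*N/(2 + 2*N) (U(N) = (2*N)/(N + (N + 2)) = (2*N)/(N + (2 + N)) = (2*N)/(2 + 2*N) = 2*N/(2 + 2*N))
g = -18499/3040 (g = -6 + (-66 - 5/(1 - 5))/(792 - 32) = -6 + (-66 - 5/(-4))/760 = -6 + (-66 - 5*(-¼))*(1/760) = -6 + (-66 + 5/4)*(1/760) = -6 - 259/4*1/760 = -6 - 259/3040 = -18499/3040 ≈ -6.0852)
(g + (-186 + 527))² = (-18499/3040 + (-186 + 527))² = (-18499/3040 + 341)² = (1018141/3040)² = 1036611095881/9241600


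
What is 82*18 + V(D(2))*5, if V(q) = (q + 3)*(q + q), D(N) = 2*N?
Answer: 1756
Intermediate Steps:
V(q) = 2*q*(3 + q) (V(q) = (3 + q)*(2*q) = 2*q*(3 + q))
82*18 + V(D(2))*5 = 82*18 + (2*(2*2)*(3 + 2*2))*5 = 1476 + (2*4*(3 + 4))*5 = 1476 + (2*4*7)*5 = 1476 + 56*5 = 1476 + 280 = 1756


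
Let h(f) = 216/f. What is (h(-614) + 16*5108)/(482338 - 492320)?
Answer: -12545194/1532237 ≈ -8.1875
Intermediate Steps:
(h(-614) + 16*5108)/(482338 - 492320) = (216/(-614) + 16*5108)/(482338 - 492320) = (216*(-1/614) + 81728)/(-9982) = (-108/307 + 81728)*(-1/9982) = (25090388/307)*(-1/9982) = -12545194/1532237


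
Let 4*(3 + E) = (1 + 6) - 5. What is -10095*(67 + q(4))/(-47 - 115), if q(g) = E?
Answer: 144695/36 ≈ 4019.3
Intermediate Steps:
E = -5/2 (E = -3 + ((1 + 6) - 5)/4 = -3 + (7 - 5)/4 = -3 + (¼)*2 = -3 + ½ = -5/2 ≈ -2.5000)
q(g) = -5/2
-10095*(67 + q(4))/(-47 - 115) = -10095*(67 - 5/2)/(-47 - 115) = -1302255/(2*(-162)) = -1302255*(-1)/(2*162) = -10095*(-43/108) = 144695/36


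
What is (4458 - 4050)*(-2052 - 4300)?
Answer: -2591616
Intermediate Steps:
(4458 - 4050)*(-2052 - 4300) = 408*(-6352) = -2591616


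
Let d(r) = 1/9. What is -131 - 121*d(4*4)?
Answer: -1300/9 ≈ -144.44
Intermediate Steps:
d(r) = 1/9
-131 - 121*d(4*4) = -131 - 121*1/9 = -131 - 121/9 = -1300/9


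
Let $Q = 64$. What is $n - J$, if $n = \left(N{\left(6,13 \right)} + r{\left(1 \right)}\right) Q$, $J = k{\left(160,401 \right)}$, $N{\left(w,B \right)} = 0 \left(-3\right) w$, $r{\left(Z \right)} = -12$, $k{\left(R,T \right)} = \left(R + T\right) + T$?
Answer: $-1730$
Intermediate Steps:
$k{\left(R,T \right)} = R + 2 T$
$N{\left(w,B \right)} = 0$ ($N{\left(w,B \right)} = 0 w = 0$)
$J = 962$ ($J = 160 + 2 \cdot 401 = 160 + 802 = 962$)
$n = -768$ ($n = \left(0 - 12\right) 64 = \left(-12\right) 64 = -768$)
$n - J = -768 - 962 = -1730$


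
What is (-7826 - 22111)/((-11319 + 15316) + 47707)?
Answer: -29937/51704 ≈ -0.57901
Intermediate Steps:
(-7826 - 22111)/((-11319 + 15316) + 47707) = -29937/(3997 + 47707) = -29937/51704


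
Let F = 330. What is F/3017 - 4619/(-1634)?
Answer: 14474743/4929778 ≈ 2.9362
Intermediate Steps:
F/3017 - 4619/(-1634) = 330/3017 - 4619/(-1634) = 330*(1/3017) - 4619*(-1/1634) = 330/3017 + 4619/1634 = 14474743/4929778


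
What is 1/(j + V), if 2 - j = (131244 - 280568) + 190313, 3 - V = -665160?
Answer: 1/624176 ≈ 1.6021e-6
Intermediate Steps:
V = 665163 (V = 3 - 1*(-665160) = 3 + 665160 = 665163)
j = -40987 (j = 2 - ((131244 - 280568) + 190313) = 2 - (-149324 + 190313) = 2 - 1*40989 = 2 - 40989 = -40987)
1/(j + V) = 1/(-40987 + 665163) = 1/624176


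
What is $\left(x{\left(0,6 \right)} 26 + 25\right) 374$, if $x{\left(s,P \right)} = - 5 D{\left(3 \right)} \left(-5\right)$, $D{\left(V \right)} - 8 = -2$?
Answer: $1467950$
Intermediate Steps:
$D{\left(V \right)} = 6$ ($D{\left(V \right)} = 8 - 2 = 6$)
$x{\left(s,P \right)} = 150$ ($x{\left(s,P \right)} = \left(-5\right) 6 \left(-5\right) = \left(-30\right) \left(-5\right) = 150$)
$\left(x{\left(0,6 \right)} 26 + 25\right) 374 = \left(150 \cdot 26 + 25\right) 374 = \left(3900 + 25\right) 374 = 3925 \cdot 374 = 1467950$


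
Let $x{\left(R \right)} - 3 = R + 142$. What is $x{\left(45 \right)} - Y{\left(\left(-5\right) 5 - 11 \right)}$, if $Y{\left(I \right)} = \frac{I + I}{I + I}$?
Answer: $189$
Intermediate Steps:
$x{\left(R \right)} = 145 + R$ ($x{\left(R \right)} = 3 + \left(R + 142\right) = 3 + \left(142 + R\right) = 145 + R$)
$Y{\left(I \right)} = 1$ ($Y{\left(I \right)} = \frac{2 I}{2 I} = 2 I \frac{1}{2 I} = 1$)
$x{\left(45 \right)} - Y{\left(\left(-5\right) 5 - 11 \right)} = \left(145 + 45\right) - 1 = 190 - 1 = 189$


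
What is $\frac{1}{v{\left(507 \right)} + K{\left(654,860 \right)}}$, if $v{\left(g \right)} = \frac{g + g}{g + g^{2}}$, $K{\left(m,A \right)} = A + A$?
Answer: $\frac{254}{436881} \approx 0.00058139$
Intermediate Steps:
$K{\left(m,A \right)} = 2 A$
$v{\left(g \right)} = \frac{2 g}{g + g^{2}}$
$\frac{1}{v{\left(507 \right)} + K{\left(654,860 \right)}} = \frac{1}{\frac{2}{1 + 507} + 2 \cdot 860} = \frac{1}{\frac{2}{508} + 1720} = \frac{1}{2 \cdot \frac{1}{508} + 1720} = \frac{1}{\frac{1}{254} + 1720} = \frac{1}{\frac{436881}{254}} = \frac{254}{436881}$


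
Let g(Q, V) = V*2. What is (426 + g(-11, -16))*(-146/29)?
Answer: -57524/29 ≈ -1983.6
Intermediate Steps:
g(Q, V) = 2*V
(426 + g(-11, -16))*(-146/29) = (426 + 2*(-16))*(-146/29) = (426 - 32)*(-146*1/29) = 394*(-146/29) = -57524/29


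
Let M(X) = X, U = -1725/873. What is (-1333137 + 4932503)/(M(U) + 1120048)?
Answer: 1047415506/325933393 ≈ 3.2136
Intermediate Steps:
U = -575/291 (U = -1725*1/873 = -575/291 ≈ -1.9759)
(-1333137 + 4932503)/(M(U) + 1120048) = (-1333137 + 4932503)/(-575/291 + 1120048) = 3599366/(325933393/291) = 3599366*(291/325933393) = 1047415506/325933393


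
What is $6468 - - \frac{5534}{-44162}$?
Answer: $\frac{142817141}{22081} \approx 6467.9$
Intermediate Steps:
$6468 - - \frac{5534}{-44162} = 6468 - \left(-5534\right) \left(- \frac{1}{44162}\right) = 6468 - \frac{2767}{22081} = \frac{142817141}{22081}$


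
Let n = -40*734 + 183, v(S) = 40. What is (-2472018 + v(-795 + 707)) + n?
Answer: -2501155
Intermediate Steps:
n = -29177 (n = -29360 + 183 = -29177)
(-2472018 + v(-795 + 707)) + n = (-2472018 + 40) - 29177 = -2471978 - 29177 = -2501155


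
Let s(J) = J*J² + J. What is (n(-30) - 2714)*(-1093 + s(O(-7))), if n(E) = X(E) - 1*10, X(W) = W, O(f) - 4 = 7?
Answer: -685746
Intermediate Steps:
O(f) = 11 (O(f) = 4 + 7 = 11)
s(J) = J + J³ (s(J) = J³ + J = J + J³)
n(E) = -10 + E (n(E) = E - 1*10 = E - 10 = -10 + E)
(n(-30) - 2714)*(-1093 + s(O(-7))) = ((-10 - 30) - 2714)*(-1093 + (11 + 11³)) = (-40 - 2714)*(-1093 + (11 + 1331)) = -2754*(-1093 + 1342) = -2754*249 = -685746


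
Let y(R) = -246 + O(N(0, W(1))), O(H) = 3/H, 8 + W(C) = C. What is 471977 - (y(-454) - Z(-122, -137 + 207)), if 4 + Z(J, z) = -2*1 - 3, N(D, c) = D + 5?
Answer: 2361067/5 ≈ 4.7221e+5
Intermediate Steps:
W(C) = -8 + C
N(D, c) = 5 + D
Z(J, z) = -9 (Z(J, z) = -4 + (-2*1 - 3) = -4 + (-2 - 3) = -4 - 5 = -9)
y(R) = -1227/5 (y(R) = -246 + 3/(5 + 0) = -246 + 3/5 = -246 + 3*(⅕) = -246 + ⅗ = -1227/5)
471977 - (y(-454) - Z(-122, -137 + 207)) = 471977 - (-1227/5 - 1*(-9)) = 471977 - (-1227/5 + 9) = 471977 - 1*(-1182/5) = 471977 + 1182/5 = 2361067/5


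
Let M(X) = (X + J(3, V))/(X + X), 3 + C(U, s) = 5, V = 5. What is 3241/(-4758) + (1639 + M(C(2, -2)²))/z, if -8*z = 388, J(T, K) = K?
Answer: -31843613/923052 ≈ -34.498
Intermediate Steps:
C(U, s) = 2 (C(U, s) = -3 + 5 = 2)
M(X) = (5 + X)/(2*X) (M(X) = (X + 5)/(X + X) = (5 + X)/((2*X)) = (5 + X)*(1/(2*X)) = (5 + X)/(2*X))
z = -97/2 (z = -⅛*388 = -97/2 ≈ -48.500)
3241/(-4758) + (1639 + M(C(2, -2)²))/z = 3241/(-4758) + (1639 + (5 + 2²)/(2*(2²)))/(-97/2) = 3241*(-1/4758) + (1639 + (½)*(5 + 4)/4)*(-2/97) = -3241/4758 + (1639 + (½)*(¼)*9)*(-2/97) = -3241/4758 + (1639 + 9/8)*(-2/97) = -3241/4758 + (13121/8)*(-2/97) = -3241/4758 - 13121/388 = -31843613/923052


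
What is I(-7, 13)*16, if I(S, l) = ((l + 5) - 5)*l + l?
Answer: 2912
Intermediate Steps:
I(S, l) = l + l**2 (I(S, l) = ((5 + l) - 5)*l + l = l*l + l = l**2 + l = l + l**2)
I(-7, 13)*16 = (13*(1 + 13))*16 = (13*14)*16 = 182*16 = 2912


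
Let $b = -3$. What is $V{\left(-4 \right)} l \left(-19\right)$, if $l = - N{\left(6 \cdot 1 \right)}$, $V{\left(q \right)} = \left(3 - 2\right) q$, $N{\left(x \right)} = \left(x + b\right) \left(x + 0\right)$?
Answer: $-1368$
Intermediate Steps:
$N{\left(x \right)} = x \left(-3 + x\right)$ ($N{\left(x \right)} = \left(x - 3\right) \left(x + 0\right) = \left(-3 + x\right) x = x \left(-3 + x\right)$)
$V{\left(q \right)} = q$ ($V{\left(q \right)} = 1 q = q$)
$l = -18$ ($l = - 6 \cdot 1 \left(-3 + 6 \cdot 1\right) = - 6 \left(-3 + 6\right) = - 6 \cdot 3 = \left(-1\right) 18 = -18$)
$V{\left(-4 \right)} l \left(-19\right) = \left(-4\right) \left(-18\right) \left(-19\right) = 72 \left(-19\right) = -1368$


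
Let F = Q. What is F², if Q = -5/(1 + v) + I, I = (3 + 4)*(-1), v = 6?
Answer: 2916/49 ≈ 59.510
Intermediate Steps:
I = -7 (I = 7*(-1) = -7)
Q = -54/7 (Q = -5/(1 + 6) - 7 = -5/7 - 7 = -54/7 ≈ -7.7143)
F = -54/7 ≈ -7.7143
F² = (-54/7)² = 2916/49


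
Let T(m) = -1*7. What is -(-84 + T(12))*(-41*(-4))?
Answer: 14924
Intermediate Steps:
T(m) = -7
-(-84 + T(12))*(-41*(-4)) = -(-84 - 7)*(-41*(-4)) = -(-91)*164 = -1*(-14924) = 14924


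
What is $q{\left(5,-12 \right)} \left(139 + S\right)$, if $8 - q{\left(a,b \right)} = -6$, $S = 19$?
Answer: $2212$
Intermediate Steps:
$q{\left(a,b \right)} = 14$ ($q{\left(a,b \right)} = 8 - -6 = 8 + 6 = 14$)
$q{\left(5,-12 \right)} \left(139 + S\right) = 14 \left(139 + 19\right) = 14 \cdot 158 = 2212$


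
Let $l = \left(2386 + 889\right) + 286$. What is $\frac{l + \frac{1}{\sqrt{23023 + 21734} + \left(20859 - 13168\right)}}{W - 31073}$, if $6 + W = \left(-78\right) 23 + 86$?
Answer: $- \frac{210479051855}{1937932159788} + \frac{\sqrt{4973}}{645977386596} \approx -0.10861$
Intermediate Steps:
$l = 3561$ ($l = 3275 + 286 = 3561$)
$W = -1714$ ($W = -6 + \left(\left(-78\right) 23 + 86\right) = -6 + \left(-1794 + 86\right) = -6 - 1708 = -1714$)
$\frac{l + \frac{1}{\sqrt{23023 + 21734} + \left(20859 - 13168\right)}}{W - 31073} = \frac{3561 + \frac{1}{\sqrt{23023 + 21734} + \left(20859 - 13168\right)}}{-1714 - 31073} = \frac{3561 + \frac{1}{\sqrt{44757} + \left(20859 - 13168\right)}}{-32787} = \left(3561 + \frac{1}{3 \sqrt{4973} + 7691}\right) \left(- \frac{1}{32787}\right) = \left(3561 + \frac{1}{7691 + 3 \sqrt{4973}}\right) \left(- \frac{1}{32787}\right) = - \frac{1187}{10929} - \frac{1}{32787 \left(7691 + 3 \sqrt{4973}\right)}$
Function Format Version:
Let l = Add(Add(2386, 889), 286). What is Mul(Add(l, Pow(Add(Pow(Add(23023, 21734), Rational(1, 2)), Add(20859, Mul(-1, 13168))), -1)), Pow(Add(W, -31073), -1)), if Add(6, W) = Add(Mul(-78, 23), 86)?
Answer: Add(Rational(-210479051855, 1937932159788), Mul(Rational(1, 645977386596), Pow(4973, Rational(1, 2)))) ≈ -0.10861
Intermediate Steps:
l = 3561 (l = Add(3275, 286) = 3561)
W = -1714 (W = Add(-6, Add(Mul(-78, 23), 86)) = Add(-6, Add(-1794, 86)) = Add(-6, -1708) = -1714)
Mul(Add(l, Pow(Add(Pow(Add(23023, 21734), Rational(1, 2)), Add(20859, Mul(-1, 13168))), -1)), Pow(Add(W, -31073), -1)) = Mul(Add(3561, Pow(Add(Pow(Add(23023, 21734), Rational(1, 2)), Add(20859, Mul(-1, 13168))), -1)), Pow(Add(-1714, -31073), -1)) = Mul(Add(3561, Pow(Add(Pow(44757, Rational(1, 2)), Add(20859, -13168)), -1)), Pow(-32787, -1)) = Mul(Add(3561, Pow(Add(Mul(3, Pow(4973, Rational(1, 2))), 7691), -1)), Rational(-1, 32787)) = Mul(Add(3561, Pow(Add(7691, Mul(3, Pow(4973, Rational(1, 2)))), -1)), Rational(-1, 32787)) = Add(Rational(-1187, 10929), Mul(Rational(-1, 32787), Pow(Add(7691, Mul(3, Pow(4973, Rational(1, 2)))), -1)))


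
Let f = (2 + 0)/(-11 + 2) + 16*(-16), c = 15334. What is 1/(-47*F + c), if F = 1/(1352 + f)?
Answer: 9862/151223485 ≈ 6.5215e-5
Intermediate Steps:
f = -2306/9 (f = 2/(-9) - 256 = 2*(-⅑) - 256 = -2/9 - 256 = -2306/9 ≈ -256.22)
F = 9/9862 (F = 1/(1352 - 2306/9) = 1/(9862/9) = 9/9862 ≈ 0.00091259)
1/(-47*F + c) = 1/(-47*9/9862 + 15334) = 1/(-423/9862 + 15334) = 1/(151223485/9862) = 9862/151223485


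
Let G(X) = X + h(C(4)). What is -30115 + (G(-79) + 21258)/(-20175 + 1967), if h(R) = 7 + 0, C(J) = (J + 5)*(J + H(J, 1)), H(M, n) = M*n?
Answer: -274177553/9104 ≈ -30116.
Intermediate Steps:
C(J) = 2*J*(5 + J) (C(J) = (J + 5)*(J + J*1) = (5 + J)*(J + J) = (5 + J)*(2*J) = 2*J*(5 + J))
h(R) = 7
G(X) = 7 + X (G(X) = X + 7 = 7 + X)
-30115 + (G(-79) + 21258)/(-20175 + 1967) = -30115 + ((7 - 79) + 21258)/(-20175 + 1967) = -30115 + (-72 + 21258)/(-18208) = -30115 + 21186*(-1/18208) = -30115 - 10593/9104 = -274177553/9104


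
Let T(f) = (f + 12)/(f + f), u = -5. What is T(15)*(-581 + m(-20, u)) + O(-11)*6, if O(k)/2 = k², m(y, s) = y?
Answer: 9111/10 ≈ 911.10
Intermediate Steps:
O(k) = 2*k²
T(f) = (12 + f)/(2*f) (T(f) = (12 + f)/((2*f)) = (12 + f)*(1/(2*f)) = (12 + f)/(2*f))
T(15)*(-581 + m(-20, u)) + O(-11)*6 = ((½)*(12 + 15)/15)*(-581 - 20) + (2*(-11)²)*6 = ((½)*(1/15)*27)*(-601) + (2*121)*6 = (9/10)*(-601) + 242*6 = -5409/10 + 1452 = 9111/10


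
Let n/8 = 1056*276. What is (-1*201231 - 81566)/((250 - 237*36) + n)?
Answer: -282797/2323366 ≈ -0.12172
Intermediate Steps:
n = 2331648 (n = 8*(1056*276) = 8*291456 = 2331648)
(-1*201231 - 81566)/((250 - 237*36) + n) = (-1*201231 - 81566)/((250 - 237*36) + 2331648) = (-201231 - 81566)/((250 - 8532) + 2331648) = -282797/(-8282 + 2331648) = -282797/2323366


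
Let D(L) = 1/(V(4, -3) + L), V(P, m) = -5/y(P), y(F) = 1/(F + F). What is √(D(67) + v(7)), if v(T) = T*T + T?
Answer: √4539/9 ≈ 7.4858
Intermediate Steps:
v(T) = T + T² (v(T) = T² + T = T + T²)
y(F) = 1/(2*F)
V(P, m) = -10*P (V(P, m) = -5*2*P = -10*P)
D(L) = 1/(-40 + L) (D(L) = 1/(-10*4 + L) = 1/(-40 + L))
√(D(67) + v(7)) = √(1/(-40 + 67) + 7*(1 + 7)) = √(1/27 + 7*8) = √(1/27 + 56) = √(1513/27) = √4539/9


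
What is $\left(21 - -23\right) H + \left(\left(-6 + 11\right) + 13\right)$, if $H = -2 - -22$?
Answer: $898$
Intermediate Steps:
$H = 20$ ($H = -2 + 22 = 20$)
$\left(21 - -23\right) H + \left(\left(-6 + 11\right) + 13\right) = \left(21 - -23\right) 20 + \left(\left(-6 + 11\right) + 13\right) = \left(21 + 23\right) 20 + \left(5 + 13\right) = 44 \cdot 20 + 18 = 880 + 18 = 898$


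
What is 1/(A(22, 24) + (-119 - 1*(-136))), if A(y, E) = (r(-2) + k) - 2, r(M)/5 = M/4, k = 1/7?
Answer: 14/177 ≈ 0.079096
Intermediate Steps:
k = ⅐ ≈ 0.14286
r(M) = 5*M/4 (r(M) = 5*(M/4) = 5*M/4)
A(y, E) = -61/14 (A(y, E) = ((5/4)*(-2) + ⅐) - 2 = (-5/2 + ⅐) - 2 = -33/14 - 2 = -61/14)
1/(A(22, 24) + (-119 - 1*(-136))) = 1/(-61/14 + (-119 - 1*(-136))) = 1/(-61/14 + (-119 + 136)) = 1/(-61/14 + 17) = 1/(177/14) = 14/177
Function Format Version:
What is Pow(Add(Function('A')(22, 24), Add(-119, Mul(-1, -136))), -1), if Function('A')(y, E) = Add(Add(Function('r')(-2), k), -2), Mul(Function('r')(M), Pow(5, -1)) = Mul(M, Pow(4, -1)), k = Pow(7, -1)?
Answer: Rational(14, 177) ≈ 0.079096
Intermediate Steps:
k = Rational(1, 7) ≈ 0.14286
Function('r')(M) = Mul(Rational(5, 4), M) (Function('r')(M) = Mul(5, Mul(M, Pow(4, -1))) = Mul(5, Mul(M, Rational(1, 4))) = Mul(5, Mul(Rational(1, 4), M)) = Mul(Rational(5, 4), M))
Function('A')(y, E) = Rational(-61, 14) (Function('A')(y, E) = Add(Add(Mul(Rational(5, 4), -2), Rational(1, 7)), -2) = Add(Add(Rational(-5, 2), Rational(1, 7)), -2) = Add(Rational(-33, 14), -2) = Rational(-61, 14))
Pow(Add(Function('A')(22, 24), Add(-119, Mul(-1, -136))), -1) = Pow(Add(Rational(-61, 14), Add(-119, Mul(-1, -136))), -1) = Pow(Add(Rational(-61, 14), Add(-119, 136)), -1) = Pow(Add(Rational(-61, 14), 17), -1) = Pow(Rational(177, 14), -1) = Rational(14, 177)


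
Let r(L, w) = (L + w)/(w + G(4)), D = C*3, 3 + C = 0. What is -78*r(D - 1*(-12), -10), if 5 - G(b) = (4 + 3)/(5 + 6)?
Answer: -3003/31 ≈ -96.871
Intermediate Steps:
C = -3 (C = -3 + 0 = -3)
D = -9 (D = -3*3 = -9)
G(b) = 48/11 (G(b) = 5 - (4 + 3)/(5 + 6) = 5 - 7/11 = 48/11)
r(L, w) = (L + w)/(48/11 + w) (r(L, w) = (L + w)/(w + 48/11) = (L + w)/(48/11 + w))
-78*r(D - 1*(-12), -10) = -858*((-9 - 1*(-12)) - 10)/(48 + 11*(-10)) = -858*((-9 + 12) - 10)/(48 - 110) = -858*(3 - 10)/(-62) = -858*(-1)*(-7)/62 = -78*77/62 = -3003/31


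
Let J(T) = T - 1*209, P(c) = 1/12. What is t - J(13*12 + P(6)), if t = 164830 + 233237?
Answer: 4777439/12 ≈ 3.9812e+5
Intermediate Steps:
P(c) = 1/12
J(T) = -209 + T (J(T) = T - 209 = -209 + T)
t = 398067
t - J(13*12 + P(6)) = 398067 - (-209 + (13*12 + 1/12)) = 398067 - (-209 + (156 + 1/12)) = 398067 - (-209 + 1873/12) = 398067 - 1*(-635/12) = 398067 + 635/12 = 4777439/12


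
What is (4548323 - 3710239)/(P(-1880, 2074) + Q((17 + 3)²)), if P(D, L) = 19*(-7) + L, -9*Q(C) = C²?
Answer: -7542756/142531 ≈ -52.920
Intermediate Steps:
Q(C) = -C²/9
P(D, L) = -133 + L
(4548323 - 3710239)/(P(-1880, 2074) + Q((17 + 3)²)) = (4548323 - 3710239)/((-133 + 2074) - (17 + 3)⁴/9) = 838084/(1941 - (20²)²/9) = 838084/(1941 - ⅑*400²) = 838084/(1941 - ⅑*160000) = 838084/(1941 - 160000/9) = 838084/(-142531/9) = 838084*(-9/142531) = -7542756/142531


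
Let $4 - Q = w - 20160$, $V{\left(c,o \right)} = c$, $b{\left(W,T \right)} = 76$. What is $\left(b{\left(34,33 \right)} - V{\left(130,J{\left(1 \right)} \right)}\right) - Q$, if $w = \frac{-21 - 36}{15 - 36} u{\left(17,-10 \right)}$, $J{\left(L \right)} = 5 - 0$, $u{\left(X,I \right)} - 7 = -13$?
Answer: $- \frac{141640}{7} \approx -20234.0$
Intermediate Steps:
$u{\left(X,I \right)} = -6$ ($u{\left(X,I \right)} = 7 - 13 = -6$)
$J{\left(L \right)} = 5$ ($J{\left(L \right)} = 5 + 0 = 5$)
$w = - \frac{114}{7}$ ($w = \frac{-21 - 36}{15 - 36} \left(-6\right) = - \frac{57}{-21} \left(-6\right) = \left(-57\right) \left(- \frac{1}{21}\right) \left(-6\right) = \frac{19}{7} \left(-6\right) = - \frac{114}{7} \approx -16.286$)
$Q = \frac{141262}{7}$ ($Q = 4 - \left(- \frac{114}{7} - 20160\right) = 4 - - \frac{141234}{7} = 4 + \frac{141234}{7} = \frac{141262}{7} \approx 20180.0$)
$\left(b{\left(34,33 \right)} - V{\left(130,J{\left(1 \right)} \right)}\right) - Q = \left(76 - 130\right) - \frac{141262}{7} = -54 - \frac{141262}{7} = - \frac{141640}{7}$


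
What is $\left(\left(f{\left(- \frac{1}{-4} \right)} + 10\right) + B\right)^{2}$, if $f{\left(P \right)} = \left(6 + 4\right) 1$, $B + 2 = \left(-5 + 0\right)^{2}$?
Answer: $1849$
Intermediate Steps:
$B = 23$ ($B = -2 + \left(-5 + 0\right)^{2} = -2 + \left(-5\right)^{2} = -2 + 25 = 23$)
$f{\left(P \right)} = 10$ ($f{\left(P \right)} = 10 \cdot 1 = 10$)
$\left(\left(f{\left(- \frac{1}{-4} \right)} + 10\right) + B\right)^{2} = \left(\left(10 + 10\right) + 23\right)^{2} = \left(20 + 23\right)^{2} = 43^{2} = 1849$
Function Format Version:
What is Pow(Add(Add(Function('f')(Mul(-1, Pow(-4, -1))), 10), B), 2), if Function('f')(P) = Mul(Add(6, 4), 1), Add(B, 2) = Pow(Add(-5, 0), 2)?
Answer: 1849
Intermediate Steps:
B = 23 (B = Add(-2, Pow(Add(-5, 0), 2)) = Add(-2, Pow(-5, 2)) = Add(-2, 25) = 23)
Function('f')(P) = 10 (Function('f')(P) = Mul(10, 1) = 10)
Pow(Add(Add(Function('f')(Mul(-1, Pow(-4, -1))), 10), B), 2) = Pow(Add(Add(10, 10), 23), 2) = Pow(Add(20, 23), 2) = Pow(43, 2) = 1849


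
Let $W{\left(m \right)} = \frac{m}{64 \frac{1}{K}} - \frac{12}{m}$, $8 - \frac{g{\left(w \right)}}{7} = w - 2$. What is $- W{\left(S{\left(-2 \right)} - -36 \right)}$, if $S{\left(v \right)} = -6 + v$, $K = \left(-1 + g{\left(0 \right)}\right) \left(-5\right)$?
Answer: $\frac{16953}{112} \approx 151.37$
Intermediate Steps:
$g{\left(w \right)} = 70 - 7 w$ ($g{\left(w \right)} = 56 - 7 \left(w - 2\right) = 56 - 7 \left(-2 + w\right) = 56 - \left(-14 + 7 w\right) = 70 - 7 w$)
$K = -345$ ($K = \left(-1 + \left(70 - 0\right)\right) \left(-5\right) = \left(-1 + \left(70 + 0\right)\right) \left(-5\right) = \left(-1 + 70\right) \left(-5\right) = 69 \left(-5\right) = -345$)
$W{\left(m \right)} = - \frac{12}{m} - \frac{345 m}{64}$ ($W{\left(m \right)} = \frac{m}{64 \frac{1}{-345}} - \frac{12}{m} = \frac{m}{64 \left(- \frac{1}{345}\right)} - \frac{12}{m} = \frac{m}{- \frac{64}{345}} - \frac{12}{m} = m \left(- \frac{345}{64}\right) - \frac{12}{m} = - \frac{345 m}{64} - \frac{12}{m} = - \frac{12}{m} - \frac{345 m}{64}$)
$- W{\left(S{\left(-2 \right)} - -36 \right)} = - (- \frac{12}{\left(-6 - 2\right) - -36} - \frac{345 \left(\left(-6 - 2\right) - -36\right)}{64}) = - (- \frac{12}{-8 + 36} - \frac{345 \left(-8 + 36\right)}{64}) = - (- \frac{12}{28} - \frac{2415}{16}) = - (\left(-12\right) \frac{1}{28} - \frac{2415}{16}) = - (- \frac{3}{7} - \frac{2415}{16}) = \left(-1\right) \left(- \frac{16953}{112}\right) = \frac{16953}{112}$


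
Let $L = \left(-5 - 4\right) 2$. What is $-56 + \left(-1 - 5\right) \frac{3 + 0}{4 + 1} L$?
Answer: $\frac{44}{5} \approx 8.8$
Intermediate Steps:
$L = -18$ ($L = \left(-9\right) 2 = -18$)
$-56 + \left(-1 - 5\right) \frac{3 + 0}{4 + 1} L = -56 + \left(-1 - 5\right) \frac{3 + 0}{4 + 1} \left(-18\right) = -56 + - 6 \cdot \frac{3}{5} \left(-18\right) = -56 + - 6 \cdot 3 \cdot \frac{1}{5} \left(-18\right) = -56 + \left(-6\right) \frac{3}{5} \left(-18\right) = -56 - - \frac{324}{5} = -56 + \frac{324}{5} = \frac{44}{5}$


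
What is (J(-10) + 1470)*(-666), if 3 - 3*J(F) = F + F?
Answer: -984126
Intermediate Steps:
J(F) = 1 - 2*F/3 (J(F) = 1 - (F + F)/3 = 1 - 2*F/3)
(J(-10) + 1470)*(-666) = ((1 - ⅔*(-10)) + 1470)*(-666) = ((1 + 20/3) + 1470)*(-666) = (23/3 + 1470)*(-666) = (4433/3)*(-666) = -984126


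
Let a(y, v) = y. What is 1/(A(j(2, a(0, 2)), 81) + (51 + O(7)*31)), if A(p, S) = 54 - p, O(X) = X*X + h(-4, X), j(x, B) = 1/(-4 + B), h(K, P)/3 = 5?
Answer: 4/8357 ≈ 0.00047864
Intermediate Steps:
h(K, P) = 15 (h(K, P) = 3*5 = 15)
O(X) = 15 + X² (O(X) = X*X + 15 = X² + 15 = 15 + X²)
1/(A(j(2, a(0, 2)), 81) + (51 + O(7)*31)) = 1/((54 - 1/(-4 + 0)) + (51 + (15 + 7²)*31)) = 1/((54 - 1/(-4)) + (51 + (15 + 49)*31)) = 1/((54 - 1*(-¼)) + (51 + 64*31)) = 1/((54 + ¼) + (51 + 1984)) = 1/(217/4 + 2035) = 1/(8357/4) = 4/8357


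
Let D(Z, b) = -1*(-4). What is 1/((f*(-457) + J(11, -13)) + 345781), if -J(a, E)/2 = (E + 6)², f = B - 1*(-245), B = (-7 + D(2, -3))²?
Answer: 1/229605 ≈ 4.3553e-6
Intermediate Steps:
D(Z, b) = 4
B = 9 (B = (-7 + 4)² = (-3)² = 9)
f = 254 (f = 9 - 1*(-245) = 9 + 245 = 254)
J(a, E) = -2*(6 + E)² (J(a, E) = -2*(E + 6)² = -2*(6 + E)²)
1/((f*(-457) + J(11, -13)) + 345781) = 1/((254*(-457) - 2*(6 - 13)²) + 345781) = 1/((-116078 - 2*(-7)²) + 345781) = 1/((-116078 - 2*49) + 345781) = 1/((-116078 - 98) + 345781) = 1/(-116176 + 345781) = 1/229605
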